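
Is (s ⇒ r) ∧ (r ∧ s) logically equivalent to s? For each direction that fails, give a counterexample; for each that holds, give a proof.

Not equivalent: only (⇒) holds.

(←) This fails. Under s = T, r = F, the left side is false but the right side is true.

(→) Assume the antecedent. If s is true, s reduces to true regardless of the other variables. If s is false, the antecedent cannot hold. Either way s holds.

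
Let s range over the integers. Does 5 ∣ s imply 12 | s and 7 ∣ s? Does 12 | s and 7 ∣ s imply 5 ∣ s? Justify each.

(⟹) This fails: take s = 5. Certainly 5 ∣ 5, but 12 ∤ 5.

(⟸) This fails: take s = 84. Both 12 ∣ 84 and 7 ∣ 84, yet 84 is not a multiple of 5 (since 84 = 16·5 + 4), so 5 ∤ 84.

Neither implication holds.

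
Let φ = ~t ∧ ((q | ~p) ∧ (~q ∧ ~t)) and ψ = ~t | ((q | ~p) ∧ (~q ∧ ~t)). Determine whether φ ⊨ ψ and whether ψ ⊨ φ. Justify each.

The forward direction holds; the converse fails.

(⟹) Assume the antecedent. If q is true, the antecedent cannot hold. If q is false, the antecedent forces (q = F, t = F, p = F), and ~t | ((q | ~p) ∧ (~q ∧ ~t)) holds there. Either way ~t | ((q | ~p) ∧ (~q ∧ ~t)) holds.

(⟸) This fails. Under q = T, t = F, p = F, the left side is false but the right side is true.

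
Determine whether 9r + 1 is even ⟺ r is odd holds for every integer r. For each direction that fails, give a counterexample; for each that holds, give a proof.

The biconditional holds.

(←) Suppose r is odd; write r = 2j + 1. Then 9r + 1 = 9·(2j + 1) + 1 = 2·9j + 10, which is even.

(→) Suppose 9r + 1 is even. Since 9 is odd, 9r and r have the same parity, so 9r + 1 ≡ r + 1 (mod 2). As 1 is odd, 9r + 1 is even exactly when r is odd. Thus r is odd.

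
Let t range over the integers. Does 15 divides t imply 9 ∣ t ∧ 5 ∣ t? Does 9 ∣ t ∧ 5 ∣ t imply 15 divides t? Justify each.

Forward direction. This fails: take t = 15. Certainly 15 ∣ 15, but 9 ∤ 15.

Converse. Suppose 9 ∣ t and 5 ∣ t. Any common multiple of 9 and 5 is a multiple of their lcm; here gcd(9, 5) = 1, so lcm(9, 5) = 9·5 = 45, so 45 ∣ t. Since 15 ∣ 45, it follows that 15 ∣ t.

The forward direction fails; the converse holds.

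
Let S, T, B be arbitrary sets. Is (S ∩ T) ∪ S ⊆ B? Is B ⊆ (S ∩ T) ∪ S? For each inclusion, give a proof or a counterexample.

(⟹) This inclusion fails. Take S = {1}, T = ∅, B = ∅; then 1 ∈ (S ∩ T) ∪ S but 1 ∉ B.

(⟸) This inclusion fails. Take S = ∅, T = ∅, B = {1}; then 1 ∈ B but 1 ∉ (S ∩ T) ∪ S.

(⊆) fails and (⊇) fails.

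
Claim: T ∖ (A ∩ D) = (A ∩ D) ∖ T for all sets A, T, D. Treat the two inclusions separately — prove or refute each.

Neither inclusion holds.

(⟹) This inclusion fails. Take A = ∅, T = {1}, D = ∅; then 1 ∈ T ∖ (A ∩ D) but 1 ∉ (A ∩ D) ∖ T.

(⟸) This inclusion fails. Take A = {1}, T = ∅, D = {1}; then 1 ∈ (A ∩ D) ∖ T but 1 ∉ T ∖ (A ∩ D).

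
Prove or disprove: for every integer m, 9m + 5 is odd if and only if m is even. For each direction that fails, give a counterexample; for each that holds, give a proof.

The biconditional holds.

(⇐) Suppose m is even; write m = 2j. Then 9m + 5 = 9·(2j) + 5 = 2·9j + 5, which is odd.

(⇒) Suppose 9m + 5 is odd. Since 9 is odd, 9m and m have the same parity, so 9m + 5 ≡ m + 5 (mod 2). As 5 is odd, 9m + 5 is odd exactly when m is even. Thus m is even.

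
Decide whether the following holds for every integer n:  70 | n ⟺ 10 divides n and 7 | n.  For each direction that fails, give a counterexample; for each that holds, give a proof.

Forward direction. If 70 ∣ n, write n = 70q. Since 70 = 7·10, n = 10·(7q), so 10 ∣ n; and since 70 = 10·7, n = 7·(10q), so 7 ∣ n.

Converse. Suppose 10 ∣ n and 7 ∣ n. Any common multiple of 10 and 7 is a multiple of their lcm; here gcd(10, 7) = 1, so lcm(10, 7) = 10·7 = 70, so 70 ∣ n.

Both directions hold.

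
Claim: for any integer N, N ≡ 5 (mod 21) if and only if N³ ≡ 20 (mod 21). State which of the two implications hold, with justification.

(⟹) Suppose N ≡ 5 (mod 21). Write N = 21j + 5. Then (21j + 5)³ = 9261j³ + 6615j² + 1575j + 125 = 21(441j³ + 315j² + 75j + 5) + 20, so N³ ≡ 20 (mod 21).

(⟸) This fails: take N = 17. Then 17³ = 4913 ≡ 20 (mod 21), yet 17 ≡ 17 (mod 21), not 5.

Only the forward implication holds.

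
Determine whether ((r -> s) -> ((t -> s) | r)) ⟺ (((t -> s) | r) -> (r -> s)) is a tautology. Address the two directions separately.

(⇒) fails and (⇐) fails.

(→) This fails. Under t = F, r = T, s = F, the left side is true but the right side is false.

(←) This fails. Under t = T, r = F, s = F, the left side is false but the right side is true.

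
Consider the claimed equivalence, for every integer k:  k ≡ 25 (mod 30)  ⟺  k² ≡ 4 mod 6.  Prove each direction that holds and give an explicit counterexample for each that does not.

Both directions fail.

(→) This fails: take k = 25. Then 25 ≡ 25 (mod 30), but 25² = 625 ≡ 1 (mod 6), not 4.

(←) This fails: take k = 2. Then 2² = 4 ≡ 4 (mod 6), yet 2 ≡ 2 (mod 30), not 25.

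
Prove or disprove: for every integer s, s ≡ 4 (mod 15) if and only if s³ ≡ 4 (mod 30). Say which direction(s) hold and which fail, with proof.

The forward direction fails; the converse holds.

Forward direction. This fails: take s = 19. Then 19 ≡ 4 (mod 15), but 19³ = 6859 ≡ 19 (mod 30), not 4.

Converse. The residues r modulo 30 with r³ ≡ 4 (mod 30) are exactly {4}, and each is ≡ 4 (mod 15).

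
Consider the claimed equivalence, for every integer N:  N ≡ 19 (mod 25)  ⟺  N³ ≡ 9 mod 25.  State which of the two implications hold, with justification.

(←) Suppose N³ ≡ 9 (mod 25). The only residue r in {0, …, 24} with r³ ≡ 9 (mod 25) is r = 19, so N ≡ 19 (mod 25).

(→) Suppose N ≡ 19 (mod 25). Write N = 25j + 19. Then (25j + 19)³ = 15625j³ + 35625j² + 27075j + 6859 = 25(625j³ + 1425j² + 1083j + 274) + 9, so N³ ≡ 9 (mod 25).

Both directions hold; the statement is true.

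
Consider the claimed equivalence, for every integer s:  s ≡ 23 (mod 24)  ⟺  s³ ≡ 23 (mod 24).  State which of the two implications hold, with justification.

The biconditional holds.

Converse. Suppose s³ ≡ 23 (mod 24). The only residue r in {0, …, 23} with r³ ≡ 23 (mod 24) is r = 23, so s ≡ 23 (mod 24).

Forward direction. Suppose s ≡ 23 (mod 24). Write s = 24j + 23. Then (24j + 23)³ = 13824j³ + 39744j² + 38088j + 12167 = 24(576j³ + 1656j² + 1587j + 506) + 23, so s³ ≡ 23 (mod 24).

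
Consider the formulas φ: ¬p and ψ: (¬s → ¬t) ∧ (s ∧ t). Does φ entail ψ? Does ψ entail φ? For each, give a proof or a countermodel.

Neither implication holds.

[⇒] This fails. Under t = F, s = F, p = F, the left side is true but the right side is false.

[⇐] This fails. Under t = T, s = T, p = T, the left side is false but the right side is true.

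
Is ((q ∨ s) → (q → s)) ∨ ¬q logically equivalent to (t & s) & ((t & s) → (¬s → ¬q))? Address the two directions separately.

[⇐] Assume the antecedent. If q is true, the antecedent forces (q = T, s = T, t = T), and ((q ∨ s) → (q → s)) ∨ ¬q holds there. If q is false, ((q ∨ s) → (q → s)) ∨ ¬q reduces to true regardless of the other variables. Either way ((q ∨ s) → (q → s)) ∨ ¬q holds.

[⇒] This fails. Under q = F, s = F, t = F, the left side is true but the right side is false.

Only the converse holds.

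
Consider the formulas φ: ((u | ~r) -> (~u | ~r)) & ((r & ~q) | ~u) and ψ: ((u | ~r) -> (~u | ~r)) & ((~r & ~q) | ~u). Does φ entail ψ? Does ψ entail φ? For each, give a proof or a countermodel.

The forward direction holds; the converse fails.

(⇒) Assume the antecedent. If r is true, the antecedent forces (r = T, q = F, u = F) or (r = T, q = T, u = F), and the consequent holds there. If r is false, the antecedent forces (r = F, q = F, u = F) or (r = F, q = T, u = F), and the consequent holds there. Either way the consequent holds.

(⇐) This fails. Under r = F, q = F, u = T, the left side is false but the right side is true.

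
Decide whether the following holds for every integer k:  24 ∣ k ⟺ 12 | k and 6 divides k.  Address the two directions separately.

(→) If 24 ∣ k, write k = 24q. Since 24 = 2·12, k = 12·(2q), so 12 ∣ k; and since 24 = 4·6, k = 6·(4q), so 6 ∣ k.

(←) This fails: take k = 12. Both 12 ∣ 12 and 6 ∣ 12, yet 12 is not a multiple of 24 (since 12 = 0·24 + 12), so 24 ∤ 12.

Only the forward implication holds.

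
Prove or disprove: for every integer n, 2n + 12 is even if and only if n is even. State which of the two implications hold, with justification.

Converse. Suppose n is even. Since 2 is even, 2n is even for every n, so 2n + 12 has the same parity as 12, which is even. Hence 2n + 12 is even.

Forward direction. This fails: take n = 5. Then 2n + 12 = 22, which is even, yet n = 5 is odd, not even.

The forward direction fails; the converse holds.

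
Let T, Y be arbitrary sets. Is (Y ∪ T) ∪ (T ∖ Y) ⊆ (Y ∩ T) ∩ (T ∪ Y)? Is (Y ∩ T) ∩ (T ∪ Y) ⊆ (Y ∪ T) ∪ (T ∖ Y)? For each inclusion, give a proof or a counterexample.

Reverse inclusion. Let x ∈ (Y ∩ T) ∩ (T ∪ Y). Then x ∈ T ∩ Y, from which x ∈ (Y ∪ T) ∪ (T ∖ Y).

Forward inclusion. This inclusion fails. Take T = {1}, Y = ∅; then 1 ∈ (Y ∪ T) ∪ (T ∖ Y) but 1 ∉ (Y ∩ T) ∩ (T ∪ Y).

Only the reverse inclusion holds.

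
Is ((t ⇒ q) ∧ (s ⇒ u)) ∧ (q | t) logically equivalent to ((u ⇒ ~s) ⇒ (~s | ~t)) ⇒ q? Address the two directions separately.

[⇐] This fails. Under t = T, q = F, u = F, s = T, the left side is false but the right side is true.

[⇒] Assume the antecedent. If q is true, ((u ⇒ ~s) ⇒ (~s | ~t)) ⇒ q reduces to true regardless of the other variables. If q is false, the antecedent cannot hold. Either way ((u ⇒ ~s) ⇒ (~s | ~t)) ⇒ q holds.

Only the forward implication holds.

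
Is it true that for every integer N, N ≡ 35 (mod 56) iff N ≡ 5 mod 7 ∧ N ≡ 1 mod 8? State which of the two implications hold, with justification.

(⇒) fails and (⇐) fails.

[⇒] This fails: N = 35 gives 35 ≡ 35 (mod 56) but 35 ≡ 0 (mod 7), so the conjunction on the right does not hold.

[⇐] This fails: N = 33 satisfies both congruences on the right (33 ≡ 5 mod 7 and 33 ≡ 1 mod 8) yet 33 ≡ 33 (mod 56), not 35.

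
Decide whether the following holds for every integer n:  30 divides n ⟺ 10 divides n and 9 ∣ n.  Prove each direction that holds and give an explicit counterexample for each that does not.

Not equivalent: only (⇐) holds.

(←) Suppose 10 ∣ n and 9 ∣ n. Any common multiple of 10 and 9 is a multiple of their lcm; here gcd(10, 9) = 1, so lcm(10, 9) = 10·9 = 90, so 90 ∣ n. Since 30 ∣ 90, it follows that 30 ∣ n.

(→) This fails: take n = 30. Certainly 30 ∣ 30, but 9 ∤ 30.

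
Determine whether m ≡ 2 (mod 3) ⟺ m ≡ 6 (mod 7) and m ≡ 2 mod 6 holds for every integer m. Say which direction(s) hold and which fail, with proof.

Only the reverse direction holds.

(→) This fails: m = 32 gives 32 ≡ 2 (mod 3) but 32 ≡ 4 (mod 7), so the conjunction on the right does not hold.

(←) Conversely, if m ≡ 6 (mod 7) and m ≡ 2 (mod 6), then by the Chinese remainder theorem m ≡ 20 (mod 42). Since 20 ≡ 2 (mod 3) and 3 ∣ 42, we get m ≡ 2 (mod 3).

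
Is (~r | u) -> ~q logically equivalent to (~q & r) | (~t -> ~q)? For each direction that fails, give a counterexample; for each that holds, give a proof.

(→) This fails. Under t = F, r = T, u = F, q = T, the left side is true but the right side is false.

(←) This fails. Under t = T, r = F, u = F, q = T, the left side is false but the right side is true.

Neither implication holds.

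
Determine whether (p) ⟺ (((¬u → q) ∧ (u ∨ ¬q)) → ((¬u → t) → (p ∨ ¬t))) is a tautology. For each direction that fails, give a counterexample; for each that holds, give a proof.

Forward direction. Assume the antecedent. If p is true, the consequent reduces to true regardless of the other variables. If p is false, the antecedent cannot hold. Either way the consequent holds.

Converse. This fails. Under p = F, u = F, t = F, q = F, the left side is false but the right side is true.

The forward direction holds; the converse fails.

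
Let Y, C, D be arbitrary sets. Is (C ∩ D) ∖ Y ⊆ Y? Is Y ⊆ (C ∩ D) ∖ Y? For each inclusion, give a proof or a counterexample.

Forward inclusion. This inclusion fails. Take Y = ∅, C = {1}, D = {1}; then 1 ∈ (C ∩ D) ∖ Y but 1 ∉ Y.

Reverse inclusion. This inclusion fails. Take Y = {1}, C = ∅, D = ∅; then 1 ∈ Y but 1 ∉ (C ∩ D) ∖ Y.

Both inclusions fail.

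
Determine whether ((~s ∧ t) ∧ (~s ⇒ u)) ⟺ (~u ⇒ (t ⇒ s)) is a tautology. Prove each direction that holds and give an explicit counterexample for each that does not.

The forward direction holds; the converse fails.

(⇐) This fails. Under u = F, s = F, t = F, the left side is false but the right side is true.

(⇒) Assume the antecedent. If u is true, ~u ⇒ (t ⇒ s) reduces to true regardless of the other variables. If u is false, the antecedent cannot hold. Either way ~u ⇒ (t ⇒ s) holds.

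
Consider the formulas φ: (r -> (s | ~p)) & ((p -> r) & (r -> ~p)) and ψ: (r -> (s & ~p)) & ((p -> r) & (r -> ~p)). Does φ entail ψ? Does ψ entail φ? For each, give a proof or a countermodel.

[⇐] Assume the antecedent. If p is true, the antecedent cannot hold. If p is false, the consequent reduces to true regardless of the other variables. Either way the consequent holds.

[⇒] This fails. Under p = F, s = F, r = T, the left side is true but the right side is false.

(⇒) fails; (⇐) holds.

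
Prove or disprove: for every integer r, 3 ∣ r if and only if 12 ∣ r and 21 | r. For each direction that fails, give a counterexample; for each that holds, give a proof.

Only the reverse direction holds.

(⟹) This fails: take r = 3. Certainly 3 ∣ 3, but 12 ∤ 3.

(⟸) Suppose 12 ∣ r and 21 ∣ r. Any common multiple of 12 and 21 is a multiple of their lcm; here lcm(12, 21) = 12·21/gcd(12, 21) = 252/3 = 84, so 84 ∣ r. Since 3 ∣ 84, it follows that 3 ∣ r.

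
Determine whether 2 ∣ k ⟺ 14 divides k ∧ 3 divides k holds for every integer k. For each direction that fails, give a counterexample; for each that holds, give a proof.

Only the converse holds.

Forward direction. This fails: take k = 2. Certainly 2 ∣ 2, but 14 ∤ 2.

Converse. Suppose 14 ∣ k and 3 ∣ k. Any common multiple of 14 and 3 is a multiple of their lcm; here gcd(14, 3) = 1, so lcm(14, 3) = 14·3 = 42, so 42 ∣ k. Since 2 ∣ 42, it follows that 2 ∣ k.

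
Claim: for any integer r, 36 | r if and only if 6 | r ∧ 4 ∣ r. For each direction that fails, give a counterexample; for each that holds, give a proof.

(⟹) If 36 ∣ r, write r = 36q. Since 36 = 6·6, r = 6·(6q), so 6 ∣ r; and since 36 = 9·4, r = 4·(9q), so 4 ∣ r.

(⟸) This fails: take r = 12. Both 6 ∣ 12 and 4 ∣ 12, yet 12 is not a multiple of 36 (since 12 = 0·36 + 12), so 36 ∤ 12.

Only the forward direction holds.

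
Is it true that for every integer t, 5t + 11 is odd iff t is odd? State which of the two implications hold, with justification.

(→) This fails: t = 4 gives 5t + 11 = 31, which is odd, but 4 is even, not odd.

(←) This also fails: t = 3 is odd, but 5t + 11 = 26 is even, not odd.

Neither direction holds.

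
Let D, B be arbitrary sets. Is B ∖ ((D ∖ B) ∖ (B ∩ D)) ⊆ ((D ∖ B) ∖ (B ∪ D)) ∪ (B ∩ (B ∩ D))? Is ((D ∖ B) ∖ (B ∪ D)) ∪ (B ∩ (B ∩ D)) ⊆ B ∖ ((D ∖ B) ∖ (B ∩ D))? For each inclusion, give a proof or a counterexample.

Only the reverse inclusion holds.

(⟹) This inclusion fails. Take D = ∅, B = {1}; then 1 ∈ B ∖ ((D ∖ B) ∖ (B ∩ D)) but 1 ∉ ((D ∖ B) ∖ (B ∪ D)) ∪ (B ∩ (B ∩ D)).

(⟸) Let x ∈ ((D ∖ B) ∖ (B ∪ D)) ∪ (B ∩ (B ∩ D)). Then x ∈ D ∩ B, from which x ∈ B ∖ ((D ∖ B) ∖ (B ∩ D)).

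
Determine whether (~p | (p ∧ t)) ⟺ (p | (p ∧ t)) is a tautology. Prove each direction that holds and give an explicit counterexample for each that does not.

(⇒) fails and (⇐) fails.

(→) This fails. Under t = F, p = F, the left side is true but the right side is false.

(←) This fails. Under t = F, p = T, the left side is false but the right side is true.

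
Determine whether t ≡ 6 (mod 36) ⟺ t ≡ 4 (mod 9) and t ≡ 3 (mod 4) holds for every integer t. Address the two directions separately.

Forward direction. This fails: t = 6 gives 6 ≡ 6 (mod 36) but 6 ≡ 6 (mod 9), so the conjunction on the right does not hold.

Converse. This fails: t = 31 satisfies both congruences on the right (31 ≡ 4 mod 9 and 31 ≡ 3 mod 4) yet 31 ≡ 31 (mod 36), not 6.

Neither direction holds.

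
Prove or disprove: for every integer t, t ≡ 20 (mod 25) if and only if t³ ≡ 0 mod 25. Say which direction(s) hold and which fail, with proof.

(⟹) Suppose t ≡ 20 (mod 25). Write t = 25j + 20. Then (25j + 20)³ = 15625j³ + 37500j² + 30000j + 8000 = 25(625j³ + 1500j² + 1200j + 320) + 0, so t³ ≡ 0 (mod 25).

(⟸) This fails: take t = 0. Then 0³ = 0 ≡ 0 (mod 25), yet 0 ≡ 0 (mod 25), not 20.

Only the forward direction holds.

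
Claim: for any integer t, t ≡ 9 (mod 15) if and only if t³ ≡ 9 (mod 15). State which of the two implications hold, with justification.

[⇐] Suppose t³ ≡ 9 (mod 15). The only residue r in {0, …, 14} with r³ ≡ 9 (mod 15) is r = 9, so t ≡ 9 (mod 15).

[⇒] Suppose t ≡ 9 (mod 15). Write t = 15j + 9. Then (15j + 9)³ = 3375j³ + 6075j² + 3645j + 729 = 15(225j³ + 405j² + 243j + 48) + 9, so t³ ≡ 9 (mod 15).

Both implications hold.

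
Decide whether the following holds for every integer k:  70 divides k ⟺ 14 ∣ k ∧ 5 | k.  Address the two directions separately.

Both implications hold.

[⇒] If 70 ∣ k, write k = 70q. Since 70 = 5·14, k = 14·(5q), so 14 ∣ k; and since 70 = 14·5, k = 5·(14q), so 5 ∣ k.

[⇐] Suppose 14 ∣ k and 5 ∣ k. Any common multiple of 14 and 5 is a multiple of their lcm; here gcd(14, 5) = 1, so lcm(14, 5) = 14·5 = 70, so 70 ∣ k.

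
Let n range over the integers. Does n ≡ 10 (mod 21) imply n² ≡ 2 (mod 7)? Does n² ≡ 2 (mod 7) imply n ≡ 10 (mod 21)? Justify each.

Not equivalent: only (⇒) holds.

[⇒] Suppose n ≡ 10 (mod 21). Then n² ≡ 10² = 100 (mod 21), and since 7 ∣ 21, also n² ≡ 2 (mod 7).

[⇐] This fails: take n = 3. Then 3² = 9 ≡ 2 (mod 7), yet 3 ≡ 3 (mod 21), not 10.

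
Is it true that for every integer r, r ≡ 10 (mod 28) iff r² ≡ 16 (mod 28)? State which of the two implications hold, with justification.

[⇒] Suppose r ≡ 10 (mod 28). Write r = 28j + 10. Then (28j + 10)² = 784j² + 560j + 100 = 28(28j² + 20j + 3) + 16, so r² ≡ 16 (mod 28).

[⇐] This fails: take r = 4. Then 4² = 16 ≡ 16 (mod 28), yet 4 ≡ 4 (mod 28), not 10.

Only the forward implication holds.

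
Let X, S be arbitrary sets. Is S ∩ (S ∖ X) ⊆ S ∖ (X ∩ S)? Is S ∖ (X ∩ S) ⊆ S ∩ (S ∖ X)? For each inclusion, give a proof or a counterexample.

The two sets are equal.

(⊆) Let x ∈ S ∩ (S ∖ X). Then x ∈ S and x ∉ X, from which x ∈ S ∖ (X ∩ S).

(⊇) Let x ∈ S ∖ (X ∩ S). Then x ∈ S and x ∉ X, from which x ∈ S ∩ (S ∖ X).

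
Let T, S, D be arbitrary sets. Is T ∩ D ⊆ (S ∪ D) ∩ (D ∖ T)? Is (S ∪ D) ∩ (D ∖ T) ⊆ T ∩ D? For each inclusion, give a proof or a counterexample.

Forward inclusion. This inclusion fails. Take T = {1}, S = ∅, D = {1}; then 1 ∈ T ∩ D but 1 ∉ (S ∪ D) ∩ (D ∖ T).

Reverse inclusion. This inclusion fails. Take T = ∅, S = ∅, D = {1}; then 1 ∈ (S ∪ D) ∩ (D ∖ T) but 1 ∉ T ∩ D.

Both inclusions fail.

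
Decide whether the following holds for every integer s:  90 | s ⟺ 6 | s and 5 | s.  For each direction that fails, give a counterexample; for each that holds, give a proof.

[⇐] This fails: take s = 30. Both 6 ∣ 30 and 5 ∣ 30, yet 30 is not a multiple of 90 (since 30 = 0·90 + 30), so 90 ∤ 30.

[⇒] If 90 ∣ s, write s = 90q. Since 90 = 15·6, s = 6·(15q), so 6 ∣ s; and since 90 = 18·5, s = 5·(18q), so 5 ∣ s.

Only the forward implication holds.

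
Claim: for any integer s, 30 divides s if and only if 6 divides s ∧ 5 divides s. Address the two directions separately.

Both implications hold.

[⇐] Suppose 6 ∣ s and 5 ∣ s. Any common multiple of 6 and 5 is a multiple of their lcm; here gcd(6, 5) = 1, so lcm(6, 5) = 6·5 = 30, so 30 ∣ s.

[⇒] If 30 ∣ s, write s = 30q. Since 30 = 5·6, s = 6·(5q), so 6 ∣ s; and since 30 = 6·5, s = 5·(6q), so 5 ∣ s.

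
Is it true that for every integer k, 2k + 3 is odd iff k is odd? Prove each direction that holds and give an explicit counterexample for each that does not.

(←) Suppose k is odd. Since 2 is even, 2k is even for every k, so 2k + 3 has the same parity as 3, which is odd. Hence 2k + 3 is odd.

(→) This fails: take k = 0. Then 2k + 3 = 3, which is odd, yet k = 0 is even, not odd.

Only the converse holds.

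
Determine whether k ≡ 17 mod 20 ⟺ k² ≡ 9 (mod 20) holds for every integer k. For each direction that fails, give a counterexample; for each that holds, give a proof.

Only the forward implication holds.

(←) This fails: take k = 3. Then 3² = 9 ≡ 9 (mod 20), yet 3 ≡ 3 (mod 20), not 17.

(→) Suppose k ≡ 17 mod 20. Write k = 20j + 17. Then (20j + 17)² = 400j² + 680j + 289 = 20(20j² + 34j + 14) + 9, so k² ≡ 9 (mod 20).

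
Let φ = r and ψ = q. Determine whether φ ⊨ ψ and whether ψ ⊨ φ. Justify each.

Forward direction. This fails. Under q = F, r = T, the left side is true but the right side is false.

Converse. This fails. Under q = T, r = F, the left side is false but the right side is true.

Neither direction holds.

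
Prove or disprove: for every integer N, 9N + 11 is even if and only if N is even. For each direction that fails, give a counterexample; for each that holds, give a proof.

[⇒] This fails: N = 1 gives 9N + 11 = 20, which is even, but 1 is odd, not even.

[⇐] This also fails: N = 6 is even, but 9N + 11 = 65 is odd, not even.

Neither direction holds.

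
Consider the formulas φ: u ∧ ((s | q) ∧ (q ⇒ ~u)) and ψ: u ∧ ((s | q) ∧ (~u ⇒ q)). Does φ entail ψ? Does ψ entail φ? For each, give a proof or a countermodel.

(←) This fails. Under q = T, s = F, u = T, the left side is false but the right side is true.

(→) Assume the antecedent. If q is true, the antecedent cannot hold. If q is false, the antecedent forces (q = F, s = T, u = T), and u ∧ ((s | q) ∧ (~u ⇒ q)) holds there. Either way u ∧ ((s | q) ∧ (~u ⇒ q)) holds.

Only the forward implication holds.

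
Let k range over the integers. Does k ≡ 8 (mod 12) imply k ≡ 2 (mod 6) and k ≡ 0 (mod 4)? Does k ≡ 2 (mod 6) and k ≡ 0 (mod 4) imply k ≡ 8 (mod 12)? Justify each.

(→) Suppose k ≡ 8 (mod 12); write k = 12j + 8. Since 6 ∣ 12, reducing mod 6 gives k ≡ 8 ≡ 2 (mod 6); since 4 ∣ 12, reducing mod 4 gives k ≡ 8 ≡ 0 (mod 4).

(←) Conversely, if k ≡ 2 (mod 6) and k ≡ 0 (mod 4), then by the Chinese remainder theorem k ≡ 8 (mod 12). This is exactly k ≡ 8 (mod 12).

Both implications hold.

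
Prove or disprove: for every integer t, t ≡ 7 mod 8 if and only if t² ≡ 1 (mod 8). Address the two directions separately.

(⟹) Suppose t ≡ 7 mod 8. Write t = 8j + 7. Then (8j + 7)² = 64j² + 112j + 49 = 8(8j² + 14j + 6) + 1, so t² ≡ 1 (mod 8).

(⟸) This fails: take t = 1. Then 1² = 1 ≡ 1 (mod 8), yet 1 ≡ 1 (mod 8), not 7.

Only the forward direction holds.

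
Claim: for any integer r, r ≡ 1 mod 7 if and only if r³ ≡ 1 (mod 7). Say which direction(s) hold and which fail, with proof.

Only the forward implication holds.

[⇒] Suppose r ≡ 1 mod 7. Write r = 7j + 1. Then (7j + 1)³ = 343j³ + 147j² + 21j + 1 = 7(49j³ + 21j² + 3j) + 1, so r³ ≡ 1 (mod 7).

[⇐] This fails: take r = 2. Then 2³ = 8 ≡ 1 (mod 7), yet 2 ≡ 2 (mod 7), not 1.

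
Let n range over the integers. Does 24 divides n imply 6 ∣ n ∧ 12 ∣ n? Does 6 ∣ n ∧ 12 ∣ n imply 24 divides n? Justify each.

(⇒) holds; (⇐) fails.

[⇒] If 24 ∣ n, write n = 24q. Since 24 = 4·6, n = 6·(4q), so 6 ∣ n; and since 24 = 2·12, n = 12·(2q), so 12 ∣ n.

[⇐] This fails: take n = 12. Both 6 ∣ 12 and 12 ∣ 12, yet 12 is not a multiple of 24 (since 12 = 0·24 + 12), so 24 ∤ 12.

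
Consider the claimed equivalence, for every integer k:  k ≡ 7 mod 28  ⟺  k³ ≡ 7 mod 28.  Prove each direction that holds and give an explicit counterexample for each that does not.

(⟹) Suppose k ≡ 7 mod 28. Write k = 28j + 7. Then (28j + 7)³ = 21952j³ + 16464j² + 4116j + 343 = 28(784j³ + 588j² + 147j + 12) + 7, so k³ ≡ 7 (mod 28).

(⟸) Conversely, suppose k³ ≡ 7 (mod 28). The only residue r in {0, …, 27} with r³ ≡ 7 (mod 28) is r = 7, so k ≡ 7 (mod 28).

Equivalent; both directions hold.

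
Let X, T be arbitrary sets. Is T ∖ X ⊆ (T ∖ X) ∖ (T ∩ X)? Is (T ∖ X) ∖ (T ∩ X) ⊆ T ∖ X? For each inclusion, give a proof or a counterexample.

Both inclusions hold; the sets are equal.

Forward inclusion. Let x ∈ T ∖ X. Then x ∈ T and x ∉ X, from which x ∈ (T ∖ X) ∖ (T ∩ X).

Reverse inclusion. Let x ∈ (T ∖ X) ∖ (T ∩ X). Then x ∈ T and x ∉ X, from which x ∈ T ∖ X.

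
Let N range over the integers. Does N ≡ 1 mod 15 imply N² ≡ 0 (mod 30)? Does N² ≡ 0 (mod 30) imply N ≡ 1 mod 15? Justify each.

Both directions fail.

(→) This fails: take N = 1. Then 1 ≡ 1 (mod 15), but 1² = 1 ≡ 1 (mod 30), not 0.

(←) This fails: take N = 0. Then 0² = 0 ≡ 0 (mod 30), yet 0 ≡ 0 (mod 15), not 1.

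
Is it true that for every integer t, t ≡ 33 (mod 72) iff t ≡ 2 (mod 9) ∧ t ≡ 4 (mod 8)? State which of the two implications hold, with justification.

(→) This fails: t = 33 gives 33 ≡ 33 (mod 72) but 33 ≡ 6 (mod 9), so the conjunction on the right does not hold.

(←) This fails: t = 20 satisfies both congruences on the right (20 ≡ 2 mod 9 and 20 ≡ 4 mod 8) yet 20 ≡ 20 (mod 72), not 33.

(⇒) fails and (⇐) fails.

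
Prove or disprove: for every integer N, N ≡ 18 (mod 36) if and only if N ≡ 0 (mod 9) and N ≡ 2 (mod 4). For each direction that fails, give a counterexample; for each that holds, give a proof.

(→) Suppose N ≡ 18 (mod 36); write N = 36j + 18. Since 9 ∣ 36, reducing mod 9 gives N ≡ 18 ≡ 0 (mod 9); since 4 ∣ 36, reducing mod 4 gives N ≡ 18 ≡ 2 (mod 4).

(←) Conversely, if N ≡ 0 (mod 9) and N ≡ 2 (mod 4), then by the Chinese remainder theorem N ≡ 18 (mod 36). This is exactly N ≡ 18 (mod 36).

Both implications hold.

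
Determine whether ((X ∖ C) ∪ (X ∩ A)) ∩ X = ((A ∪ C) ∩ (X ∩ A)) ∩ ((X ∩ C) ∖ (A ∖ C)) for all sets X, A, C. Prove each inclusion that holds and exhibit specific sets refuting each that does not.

(⊆) This inclusion fails. Take X = {1}, A = ∅, C = ∅; then 1 ∈ ((X ∖ C) ∪ (X ∩ A)) ∩ X but 1 ∉ ((A ∪ C) ∩ (X ∩ A)) ∩ ((X ∩ C) ∖ (A ∖ C)).

(⊇) Let x ∈ ((A ∪ C) ∩ (X ∩ A)) ∩ ((X ∩ C) ∖ (A ∖ C)). Then x ∈ X ∩ A ∩ C, from which x ∈ ((X ∖ C) ∪ (X ∩ A)) ∩ X.

Only the reverse inclusion holds.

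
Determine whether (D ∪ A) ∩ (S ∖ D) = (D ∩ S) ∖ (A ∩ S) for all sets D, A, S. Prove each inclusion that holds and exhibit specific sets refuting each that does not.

(⟹) This inclusion fails. Take D = ∅, A = {1}, S = {1}; then 1 ∈ (D ∪ A) ∩ (S ∖ D) but 1 ∉ (D ∩ S) ∖ (A ∩ S).

(⟸) This inclusion fails. Take D = {1}, A = ∅, S = {1}; then 1 ∈ (D ∩ S) ∖ (A ∩ S) but 1 ∉ (D ∪ A) ∩ (S ∖ D).

Both inclusions fail.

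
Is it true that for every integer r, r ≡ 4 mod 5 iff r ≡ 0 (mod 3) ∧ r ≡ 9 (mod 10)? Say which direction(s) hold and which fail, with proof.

The forward direction fails; the converse holds.

(←) If r ≡ 0 (mod 3) and r ≡ 9 (mod 10), then by the Chinese remainder theorem r ≡ 9 (mod 30). Since 9 ≡ 4 (mod 5) and 5 ∣ 30, we get r ≡ 4 (mod 5).

(→) This fails: r = 4 gives 4 ≡ 4 (mod 5) but 4 ≡ 1 (mod 3), so the conjunction on the right does not hold.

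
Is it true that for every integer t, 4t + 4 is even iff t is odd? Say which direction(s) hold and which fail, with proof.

(⇐) Suppose t is odd. Since 4 is even, 4t is even for every t, so 4t + 4 has the same parity as 4, which is even. Hence 4t + 4 is even.

(⇒) This fails: take t = 0. Then 4t + 4 = 4, which is even, yet t = 0 is even, not odd.

Only the converse holds.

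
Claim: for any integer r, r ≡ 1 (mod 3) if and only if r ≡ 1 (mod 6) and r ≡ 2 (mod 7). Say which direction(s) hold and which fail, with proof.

The forward direction fails; the converse holds.

(→) This fails: r = 1 gives 1 ≡ 1 (mod 3) but 1 ≡ 1 (mod 7), so the conjunction on the right does not hold.

(←) Conversely, if r ≡ 1 (mod 6) and r ≡ 2 (mod 7), then by the Chinese remainder theorem r ≡ 37 (mod 42). Since 37 ≡ 1 (mod 3) and 3 ∣ 42, we get r ≡ 1 (mod 3).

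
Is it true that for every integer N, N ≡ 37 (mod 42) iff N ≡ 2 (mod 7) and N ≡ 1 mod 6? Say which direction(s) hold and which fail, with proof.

(←) If N ≡ 2 (mod 7) and N ≡ 1 (mod 6), then by the Chinese remainder theorem N ≡ 37 (mod 42). This is exactly N ≡ 37 (mod 42).

(→) Suppose N ≡ 37 (mod 42); write N = 42j + 37. Since 7 ∣ 42, reducing mod 7 gives N ≡ 37 ≡ 2 (mod 7); since 6 ∣ 42, reducing mod 6 gives N ≡ 37 ≡ 1 (mod 6).

Both directions hold; the statement is true.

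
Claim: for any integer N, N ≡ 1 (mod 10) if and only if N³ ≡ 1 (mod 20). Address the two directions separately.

(→) This fails: take N = 11. Then 11 ≡ 1 (mod 10), but 11³ = 1331 ≡ 11 (mod 20), not 1.

(←) Conversely, the residues r modulo 20 with r³ ≡ 1 (mod 20) are exactly {1}, and each is ≡ 1 (mod 10).

Only the converse holds.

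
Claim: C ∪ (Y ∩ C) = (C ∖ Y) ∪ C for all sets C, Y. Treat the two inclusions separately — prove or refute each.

Both inclusions hold.

Reverse inclusion. Let x ∈ (C ∖ Y) ∪ C. Then either x ∈ C and x ∉ Y; or x ∈ C ∩ Y. In each case x ∈ C ∪ (Y ∩ C), so (C ∖ Y) ∪ C ⊆ C ∪ (Y ∩ C).

Forward inclusion. Let x ∈ C ∪ (Y ∩ C). Then either x ∈ C and x ∉ Y; or x ∈ C ∩ Y. In each case x ∈ (C ∖ Y) ∪ C, so C ∪ (Y ∩ C) ⊆ (C ∖ Y) ∪ C.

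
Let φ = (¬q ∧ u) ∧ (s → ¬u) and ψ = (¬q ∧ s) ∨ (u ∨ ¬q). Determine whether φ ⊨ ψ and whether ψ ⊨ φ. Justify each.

Only the forward direction holds.

Forward direction. Assume the antecedent. If u is true, (¬q ∧ s) ∨ (u ∨ ¬q) reduces to true regardless of the other variables. If u is false, the antecedent cannot hold. Either way (¬q ∧ s) ∨ (u ∨ ¬q) holds.

Converse. This fails. Under u = F, s = F, q = F, the left side is false but the right side is true.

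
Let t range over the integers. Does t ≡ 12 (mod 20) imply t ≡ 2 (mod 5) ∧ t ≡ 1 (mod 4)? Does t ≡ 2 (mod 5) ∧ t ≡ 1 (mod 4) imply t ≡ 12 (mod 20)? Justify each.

(⇒) This fails: t = 12 gives 12 ≡ 12 (mod 20) but 12 ≡ 0 (mod 4), so the conjunction on the right does not hold.

(⇐) This fails: t = 17 satisfies both congruences on the right (17 ≡ 2 mod 5 and 17 ≡ 1 mod 4) yet 17 ≡ 17 (mod 20), not 12.

(⇒) fails and (⇐) fails.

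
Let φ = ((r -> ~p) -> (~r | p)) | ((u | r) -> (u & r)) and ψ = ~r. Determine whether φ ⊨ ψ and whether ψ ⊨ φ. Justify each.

(⇒) fails; (⇐) holds.

(⟹) This fails. Under r = T, u = T, p = F, the left side is true but the right side is false.

(⟸) Assume the antecedent. If r is true, the antecedent cannot hold. If r is false, the consequent reduces to true regardless of the other variables. Either way the consequent holds.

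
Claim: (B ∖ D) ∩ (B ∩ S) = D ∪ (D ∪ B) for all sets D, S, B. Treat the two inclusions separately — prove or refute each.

Only the forward inclusion holds.

(⟸) This inclusion fails. Take D = {1}, S = ∅, B = ∅; then 1 ∈ D ∪ (D ∪ B) but 1 ∉ (B ∖ D) ∩ (B ∩ S).

(⟹) Let x ∈ (B ∖ D) ∩ (B ∩ S). Then x ∈ S ∩ B and x ∉ D, from which x ∈ D ∪ (D ∪ B).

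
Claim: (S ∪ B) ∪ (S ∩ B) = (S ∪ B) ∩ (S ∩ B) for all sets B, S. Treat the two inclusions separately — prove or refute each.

(⊆) This inclusion fails. Take B = {1}, S = ∅; then 1 ∈ (S ∪ B) ∪ (S ∩ B) but 1 ∉ (S ∪ B) ∩ (S ∩ B).

(⊇) Let x ∈ (S ∪ B) ∩ (S ∩ B). Then x ∈ B ∩ S, from which x ∈ (S ∪ B) ∪ (S ∩ B).

The sets are not equal: only the reverse inclusion holds.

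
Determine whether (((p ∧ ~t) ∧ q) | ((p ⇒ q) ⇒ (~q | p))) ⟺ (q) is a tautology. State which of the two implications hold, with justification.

[⇒] This fails. Under t = F, q = F, p = F, the left side is true but the right side is false.

[⇐] This fails. Under t = F, q = T, p = F, the left side is false but the right side is true.

Both directions fail.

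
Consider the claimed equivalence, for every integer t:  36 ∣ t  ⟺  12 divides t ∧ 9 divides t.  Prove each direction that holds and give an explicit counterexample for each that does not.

The biconditional holds.

(←) Suppose 12 ∣ t and 9 ∣ t. Any common multiple of 12 and 9 is a multiple of their lcm; here lcm(12, 9) = 12·9/gcd(12, 9) = 108/3 = 36, so 36 ∣ t.

(→) If 36 ∣ t, write t = 36q. Since 36 = 3·12, t = 12·(3q), so 12 ∣ t; and since 36 = 4·9, t = 9·(4q), so 9 ∣ t.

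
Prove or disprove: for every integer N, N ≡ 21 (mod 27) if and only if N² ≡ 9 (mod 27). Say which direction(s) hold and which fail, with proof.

Only the forward direction holds.

(←) This fails: take N = 3. Then 3² = 9 ≡ 9 (mod 27), yet 3 ≡ 3 (mod 27), not 21.

(→) Suppose N ≡ 21 (mod 27). Write N = 27j + 21. Then (27j + 21)² = 729j² + 1134j + 441 = 27(27j² + 42j + 16) + 9, so N² ≡ 9 (mod 27).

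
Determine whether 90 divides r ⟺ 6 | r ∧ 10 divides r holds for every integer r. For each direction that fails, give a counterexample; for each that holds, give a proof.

The forward direction holds; the converse fails.

(⇒) If 90 ∣ r, write r = 90q. Since 90 = 15·6, r = 6·(15q), so 6 ∣ r; and since 90 = 9·10, r = 10·(9q), so 10 ∣ r.

(⇐) This fails: take r = 30. Both 6 ∣ 30 and 10 ∣ 30, yet 30 is not a multiple of 90 (since 30 = 0·90 + 30), so 90 ∤ 30.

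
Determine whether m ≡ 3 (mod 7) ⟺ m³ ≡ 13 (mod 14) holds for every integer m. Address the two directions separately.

Forward direction. This fails: take m = 10. Then 10 ≡ 3 (mod 7), but 10³ = 1000 ≡ 6 (mod 14), not 13.

Converse. This fails: take m = 5. Then 5³ = 125 ≡ 13 (mod 14), yet 5 ≡ 5 (mod 7), not 3.

Neither direction holds.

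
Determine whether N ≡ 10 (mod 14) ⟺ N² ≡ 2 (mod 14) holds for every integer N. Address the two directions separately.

Forward direction. Suppose N ≡ 10 (mod 14). Write N = 14j + 10. Then (14j + 10)² = 196j² + 280j + 100 = 14(14j² + 20j + 7) + 2, so N² ≡ 2 (mod 14).

Converse. This fails: take N = 4. Then 4² = 16 ≡ 2 (mod 14), yet 4 ≡ 4 (mod 14), not 10.

The forward direction holds; the converse fails.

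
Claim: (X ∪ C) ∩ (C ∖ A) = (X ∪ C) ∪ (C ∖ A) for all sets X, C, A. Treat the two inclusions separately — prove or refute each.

Only the forward inclusion holds.

(⟸) This inclusion fails. Take X = {1}, C = ∅, A = ∅; then 1 ∈ (X ∪ C) ∪ (C ∖ A) but 1 ∉ (X ∪ C) ∩ (C ∖ A).

(⟹) Let x ∈ (X ∪ C) ∩ (C ∖ A). Then either x ∈ C and x ∉ X, A; or x ∈ X ∩ C and x ∉ A. In each case x ∈ (X ∪ C) ∪ (C ∖ A), so (X ∪ C) ∩ (C ∖ A) ⊆ (X ∪ C) ∪ (C ∖ A).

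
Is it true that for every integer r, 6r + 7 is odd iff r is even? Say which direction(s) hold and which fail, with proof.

(→) This fails: take r = 1. Then 6r + 7 = 13, which is odd, yet r = 1 is odd, not even.

(←) Suppose r is even. Since 6 is even, 6r is even for every r, so 6r + 7 has the same parity as 7, which is odd. Hence 6r + 7 is odd.

Not equivalent: only (⇐) holds.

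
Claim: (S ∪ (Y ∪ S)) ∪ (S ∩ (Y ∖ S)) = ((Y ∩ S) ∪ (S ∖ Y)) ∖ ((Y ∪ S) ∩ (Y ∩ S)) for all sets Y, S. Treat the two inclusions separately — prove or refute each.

(⊆) fails; (⊇) holds.

Forward inclusion. This inclusion fails. Take Y = {1}, S = ∅; then 1 ∈ (S ∪ (Y ∪ S)) ∪ (S ∩ (Y ∖ S)) but 1 ∉ ((Y ∩ S) ∪ (S ∖ Y)) ∖ ((Y ∪ S) ∩ (Y ∩ S)).

Reverse inclusion. Let x ∈ ((Y ∩ S) ∪ (S ∖ Y)) ∖ ((Y ∪ S) ∩ (Y ∩ S)). Then x ∈ S and x ∉ Y, from which x ∈ (S ∪ (Y ∪ S)) ∪ (S ∩ (Y ∖ S)).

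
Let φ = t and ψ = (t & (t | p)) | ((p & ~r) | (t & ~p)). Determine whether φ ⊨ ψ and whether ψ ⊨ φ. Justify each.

Forward direction. Assume the antecedent. If t is true, the consequent reduces to true regardless of the other variables. If t is false, the antecedent cannot hold. Either way the consequent holds.

Converse. This fails. Under t = F, r = F, p = T, the left side is false but the right side is true.

The forward direction holds; the converse fails.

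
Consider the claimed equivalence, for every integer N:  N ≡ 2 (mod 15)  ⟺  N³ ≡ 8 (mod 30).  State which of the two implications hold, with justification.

Only the reverse direction holds.

(⟹) This fails: take N = 17. Then 17 ≡ 2 (mod 15), but 17³ = 4913 ≡ 23 (mod 30), not 8.

(⟸) Conversely, the residues r modulo 30 with r³ ≡ 8 (mod 30) are exactly {2}, and each is ≡ 2 (mod 15).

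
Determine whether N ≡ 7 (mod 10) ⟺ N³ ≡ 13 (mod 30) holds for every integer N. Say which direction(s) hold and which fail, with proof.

(⟸) The residues r modulo 30 with r³ ≡ 13 (mod 30) are exactly {7}, and each is ≡ 7 (mod 10).

(⟹) This fails: take N = 17. Then 17 ≡ 7 (mod 10), but 17³ = 4913 ≡ 23 (mod 30), not 13.

Not equivalent: only (⇐) holds.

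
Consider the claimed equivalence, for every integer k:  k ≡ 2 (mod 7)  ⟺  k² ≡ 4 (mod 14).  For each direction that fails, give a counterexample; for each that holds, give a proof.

(→) This fails: take k = 9. Then 9 ≡ 2 (mod 7), but 9² = 81 ≡ 11 (mod 14), not 4.

(←) This fails: take k = 12. Then 12² = 144 ≡ 4 (mod 14), yet 12 ≡ 5 (mod 7), not 2.

Neither direction holds.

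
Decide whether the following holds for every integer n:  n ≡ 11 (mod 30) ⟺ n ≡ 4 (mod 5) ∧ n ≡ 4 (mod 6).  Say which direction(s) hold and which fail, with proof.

(⇒) fails and (⇐) fails.

(→) This fails: n = 11 gives 11 ≡ 11 (mod 30) but 11 ≡ 1 (mod 5), so the conjunction on the right does not hold.

(←) This fails: n = 4 satisfies both congruences on the right (4 ≡ 4 mod 5 and 4 ≡ 4 mod 6) yet 4 ≡ 4 (mod 30), not 11.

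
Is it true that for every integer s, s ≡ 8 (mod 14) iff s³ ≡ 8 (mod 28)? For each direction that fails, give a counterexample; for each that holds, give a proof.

Only the forward implication holds.

(⟹) Suppose s ≡ 8 (mod 14). Working modulo 28, s ∈ {8, 22}; for each such r, r³ ≡ 8 (mod 28).

(⟸) This fails: take s = 2. Then 2³ = 8 ≡ 8 (mod 28), yet 2 ≡ 2 (mod 14), not 8.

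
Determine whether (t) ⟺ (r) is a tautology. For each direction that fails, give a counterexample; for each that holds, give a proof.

(⟹) This fails. Under r = F, t = T, the left side is true but the right side is false.

(⟸) This fails. Under r = T, t = F, the left side is false but the right side is true.

Both directions fail.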